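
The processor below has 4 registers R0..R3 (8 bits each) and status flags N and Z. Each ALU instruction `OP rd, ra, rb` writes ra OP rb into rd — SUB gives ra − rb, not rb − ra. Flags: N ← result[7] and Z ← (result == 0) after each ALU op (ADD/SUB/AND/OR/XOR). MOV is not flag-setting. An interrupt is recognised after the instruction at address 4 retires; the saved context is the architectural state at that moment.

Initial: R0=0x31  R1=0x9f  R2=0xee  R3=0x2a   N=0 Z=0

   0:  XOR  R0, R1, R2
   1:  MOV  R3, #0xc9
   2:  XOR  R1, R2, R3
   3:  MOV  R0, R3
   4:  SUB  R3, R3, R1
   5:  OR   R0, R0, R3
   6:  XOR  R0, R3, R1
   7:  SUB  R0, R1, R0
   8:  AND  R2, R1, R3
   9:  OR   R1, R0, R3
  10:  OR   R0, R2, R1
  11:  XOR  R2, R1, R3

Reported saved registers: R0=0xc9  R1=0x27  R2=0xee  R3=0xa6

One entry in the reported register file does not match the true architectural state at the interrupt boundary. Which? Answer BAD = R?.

after  0: R0=0x71 R1=0x9f R2=0xee R3=0x2a  N=0 Z=0
after  1: R0=0x71 R1=0x9f R2=0xee R3=0xc9  N=0 Z=0
after  2: R0=0x71 R1=0x27 R2=0xee R3=0xc9  N=0 Z=0
after  3: R0=0xc9 R1=0x27 R2=0xee R3=0xc9  N=0 Z=0
after  4: R0=0xc9 R1=0x27 R2=0xee R3=0xa2  N=1 Z=0
-- IRQ taken; context saved, return-PC = 5 --
mismatch: R3: reported 0xa6 vs actual 0xa2

BAD = R3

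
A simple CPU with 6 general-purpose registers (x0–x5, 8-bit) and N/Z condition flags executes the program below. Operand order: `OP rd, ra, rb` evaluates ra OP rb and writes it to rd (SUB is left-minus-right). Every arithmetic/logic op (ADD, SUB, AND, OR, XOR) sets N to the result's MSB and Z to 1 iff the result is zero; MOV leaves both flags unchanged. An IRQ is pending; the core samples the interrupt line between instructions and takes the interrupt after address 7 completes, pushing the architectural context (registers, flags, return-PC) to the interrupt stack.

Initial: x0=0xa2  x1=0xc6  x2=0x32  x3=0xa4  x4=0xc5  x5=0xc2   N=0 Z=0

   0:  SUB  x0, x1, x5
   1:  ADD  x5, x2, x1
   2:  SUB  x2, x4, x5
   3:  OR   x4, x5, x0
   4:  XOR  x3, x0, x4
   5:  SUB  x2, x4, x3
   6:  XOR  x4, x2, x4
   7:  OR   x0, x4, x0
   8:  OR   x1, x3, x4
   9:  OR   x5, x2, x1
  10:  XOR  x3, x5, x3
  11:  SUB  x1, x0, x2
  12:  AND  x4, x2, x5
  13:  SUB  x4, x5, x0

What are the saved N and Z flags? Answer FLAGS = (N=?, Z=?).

after  0: x0=0x04 x1=0xc6 x2=0x32 x3=0xa4 x4=0xc5 x5=0xc2  N=0 Z=0
after  1: x0=0x04 x1=0xc6 x2=0x32 x3=0xa4 x4=0xc5 x5=0xf8  N=1 Z=0
after  2: x0=0x04 x1=0xc6 x2=0xcd x3=0xa4 x4=0xc5 x5=0xf8  N=1 Z=0
after  3: x0=0x04 x1=0xc6 x2=0xcd x3=0xa4 x4=0xfc x5=0xf8  N=1 Z=0
after  4: x0=0x04 x1=0xc6 x2=0xcd x3=0xf8 x4=0xfc x5=0xf8  N=1 Z=0
after  5: x0=0x04 x1=0xc6 x2=0x04 x3=0xf8 x4=0xfc x5=0xf8  N=0 Z=0
after  6: x0=0x04 x1=0xc6 x2=0x04 x3=0xf8 x4=0xf8 x5=0xf8  N=1 Z=0
after  7: x0=0xfc x1=0xc6 x2=0x04 x3=0xf8 x4=0xf8 x5=0xf8  N=1 Z=0
-- IRQ taken; context saved, return-PC = 8 --

FLAGS = (N=1, Z=0)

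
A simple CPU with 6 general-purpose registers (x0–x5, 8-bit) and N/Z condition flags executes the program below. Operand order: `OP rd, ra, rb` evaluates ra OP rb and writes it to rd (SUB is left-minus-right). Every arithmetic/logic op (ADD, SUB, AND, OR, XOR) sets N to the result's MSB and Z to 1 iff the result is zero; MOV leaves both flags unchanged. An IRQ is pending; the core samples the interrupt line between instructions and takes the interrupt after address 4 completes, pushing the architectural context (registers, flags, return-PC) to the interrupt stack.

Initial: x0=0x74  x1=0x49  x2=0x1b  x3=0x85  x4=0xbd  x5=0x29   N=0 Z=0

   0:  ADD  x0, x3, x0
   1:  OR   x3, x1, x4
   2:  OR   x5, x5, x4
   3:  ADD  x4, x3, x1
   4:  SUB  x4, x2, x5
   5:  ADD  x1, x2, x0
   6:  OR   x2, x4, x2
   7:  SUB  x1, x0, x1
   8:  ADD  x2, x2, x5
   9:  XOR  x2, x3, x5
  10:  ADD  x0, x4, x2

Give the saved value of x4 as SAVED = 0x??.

SAVED = 0x5e

after  0: x0=0xf9 x1=0x49 x2=0x1b x3=0x85 x4=0xbd x5=0x29  N=1 Z=0
after  1: x0=0xf9 x1=0x49 x2=0x1b x3=0xfd x4=0xbd x5=0x29  N=1 Z=0
after  2: x0=0xf9 x1=0x49 x2=0x1b x3=0xfd x4=0xbd x5=0xbd  N=1 Z=0
after  3: x0=0xf9 x1=0x49 x2=0x1b x3=0xfd x4=0x46 x5=0xbd  N=0 Z=0
after  4: x0=0xf9 x1=0x49 x2=0x1b x3=0xfd x4=0x5e x5=0xbd  N=0 Z=0
-- IRQ taken; context saved, return-PC = 5 --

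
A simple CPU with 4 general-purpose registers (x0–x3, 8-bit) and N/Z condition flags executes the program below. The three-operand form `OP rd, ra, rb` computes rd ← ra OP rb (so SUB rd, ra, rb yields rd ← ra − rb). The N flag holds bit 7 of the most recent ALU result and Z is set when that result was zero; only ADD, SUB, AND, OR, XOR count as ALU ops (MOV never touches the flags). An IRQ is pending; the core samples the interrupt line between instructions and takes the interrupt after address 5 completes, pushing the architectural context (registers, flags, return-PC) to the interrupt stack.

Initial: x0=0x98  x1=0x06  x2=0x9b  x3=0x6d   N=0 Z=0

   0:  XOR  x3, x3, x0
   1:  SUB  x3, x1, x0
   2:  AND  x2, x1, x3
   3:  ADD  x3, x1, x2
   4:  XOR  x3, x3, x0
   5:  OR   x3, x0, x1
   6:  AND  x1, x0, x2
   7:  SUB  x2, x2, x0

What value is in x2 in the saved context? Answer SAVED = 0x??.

after  0: x0=0x98 x1=0x06 x2=0x9b x3=0xf5  N=1 Z=0
after  1: x0=0x98 x1=0x06 x2=0x9b x3=0x6e  N=0 Z=0
after  2: x0=0x98 x1=0x06 x2=0x06 x3=0x6e  N=0 Z=0
after  3: x0=0x98 x1=0x06 x2=0x06 x3=0x0c  N=0 Z=0
after  4: x0=0x98 x1=0x06 x2=0x06 x3=0x94  N=1 Z=0
after  5: x0=0x98 x1=0x06 x2=0x06 x3=0x9e  N=1 Z=0
-- IRQ taken; context saved, return-PC = 6 --

SAVED = 0x06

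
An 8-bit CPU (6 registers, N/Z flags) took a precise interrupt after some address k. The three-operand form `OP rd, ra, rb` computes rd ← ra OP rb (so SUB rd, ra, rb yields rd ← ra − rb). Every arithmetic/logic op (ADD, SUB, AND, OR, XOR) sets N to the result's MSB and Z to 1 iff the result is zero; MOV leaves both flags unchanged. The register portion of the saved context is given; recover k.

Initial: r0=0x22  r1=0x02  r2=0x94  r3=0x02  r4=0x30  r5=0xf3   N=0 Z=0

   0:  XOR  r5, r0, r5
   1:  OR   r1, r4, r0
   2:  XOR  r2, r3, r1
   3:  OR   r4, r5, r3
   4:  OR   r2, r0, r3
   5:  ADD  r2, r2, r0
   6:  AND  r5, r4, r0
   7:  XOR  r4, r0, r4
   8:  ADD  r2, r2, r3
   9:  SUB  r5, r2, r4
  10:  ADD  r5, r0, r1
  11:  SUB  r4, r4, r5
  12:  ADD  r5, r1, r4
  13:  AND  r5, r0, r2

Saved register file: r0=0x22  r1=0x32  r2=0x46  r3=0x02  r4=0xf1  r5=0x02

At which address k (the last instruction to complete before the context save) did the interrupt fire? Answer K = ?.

after  0: r0=0x22 r1=0x02 r2=0x94 r3=0x02 r4=0x30 r5=0xd1  N=1 Z=0
after  1: r0=0x22 r1=0x32 r2=0x94 r3=0x02 r4=0x30 r5=0xd1  N=0 Z=0
after  2: r0=0x22 r1=0x32 r2=0x30 r3=0x02 r4=0x30 r5=0xd1  N=0 Z=0
after  3: r0=0x22 r1=0x32 r2=0x30 r3=0x02 r4=0xd3 r5=0xd1  N=1 Z=0
after  4: r0=0x22 r1=0x32 r2=0x22 r3=0x02 r4=0xd3 r5=0xd1  N=0 Z=0
after  5: r0=0x22 r1=0x32 r2=0x44 r3=0x02 r4=0xd3 r5=0xd1  N=0 Z=0
after  6: r0=0x22 r1=0x32 r2=0x44 r3=0x02 r4=0xd3 r5=0x02  N=0 Z=0
after  7: r0=0x22 r1=0x32 r2=0x44 r3=0x02 r4=0xf1 r5=0x02  N=1 Z=0
after  8: r0=0x22 r1=0x32 r2=0x46 r3=0x02 r4=0xf1 r5=0x02  N=0 Z=0
-- IRQ taken; context saved, return-PC = 9 --

K = 8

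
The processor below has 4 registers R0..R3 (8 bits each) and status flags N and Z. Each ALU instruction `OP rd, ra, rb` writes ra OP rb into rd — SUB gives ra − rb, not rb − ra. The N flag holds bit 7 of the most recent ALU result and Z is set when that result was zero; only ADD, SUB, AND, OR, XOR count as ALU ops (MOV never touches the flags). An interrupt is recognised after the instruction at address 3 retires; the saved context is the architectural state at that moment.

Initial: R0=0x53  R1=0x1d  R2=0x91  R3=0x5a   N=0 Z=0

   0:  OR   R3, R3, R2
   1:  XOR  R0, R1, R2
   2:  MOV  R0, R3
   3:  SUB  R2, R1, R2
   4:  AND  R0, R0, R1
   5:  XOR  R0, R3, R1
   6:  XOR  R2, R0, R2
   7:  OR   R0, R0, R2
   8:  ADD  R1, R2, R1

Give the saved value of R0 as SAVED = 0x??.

after  0: R0=0x53 R1=0x1d R2=0x91 R3=0xdb  N=1 Z=0
after  1: R0=0x8c R1=0x1d R2=0x91 R3=0xdb  N=1 Z=0
after  2: R0=0xdb R1=0x1d R2=0x91 R3=0xdb  N=1 Z=0
after  3: R0=0xdb R1=0x1d R2=0x8c R3=0xdb  N=1 Z=0
-- IRQ taken; context saved, return-PC = 4 --

SAVED = 0xdb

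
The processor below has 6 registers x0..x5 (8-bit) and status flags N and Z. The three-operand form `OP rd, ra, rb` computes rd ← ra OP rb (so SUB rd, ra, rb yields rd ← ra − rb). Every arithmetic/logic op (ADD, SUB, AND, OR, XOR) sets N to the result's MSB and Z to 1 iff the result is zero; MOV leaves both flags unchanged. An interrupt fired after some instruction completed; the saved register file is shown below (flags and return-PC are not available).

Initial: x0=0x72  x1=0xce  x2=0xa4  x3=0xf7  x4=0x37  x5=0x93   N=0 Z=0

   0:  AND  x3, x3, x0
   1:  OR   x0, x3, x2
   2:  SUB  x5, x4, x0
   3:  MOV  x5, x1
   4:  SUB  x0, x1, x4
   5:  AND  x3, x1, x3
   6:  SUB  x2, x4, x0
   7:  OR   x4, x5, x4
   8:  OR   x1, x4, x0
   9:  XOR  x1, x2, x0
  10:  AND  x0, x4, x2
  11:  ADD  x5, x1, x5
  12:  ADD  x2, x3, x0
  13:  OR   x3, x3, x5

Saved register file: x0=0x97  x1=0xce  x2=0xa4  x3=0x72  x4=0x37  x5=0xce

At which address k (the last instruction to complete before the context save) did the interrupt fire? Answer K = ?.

after  0: x0=0x72 x1=0xce x2=0xa4 x3=0x72 x4=0x37 x5=0x93  N=0 Z=0
after  1: x0=0xf6 x1=0xce x2=0xa4 x3=0x72 x4=0x37 x5=0x93  N=1 Z=0
after  2: x0=0xf6 x1=0xce x2=0xa4 x3=0x72 x4=0x37 x5=0x41  N=0 Z=0
after  3: x0=0xf6 x1=0xce x2=0xa4 x3=0x72 x4=0x37 x5=0xce  N=0 Z=0
after  4: x0=0x97 x1=0xce x2=0xa4 x3=0x72 x4=0x37 x5=0xce  N=1 Z=0
-- IRQ taken; context saved, return-PC = 5 --

K = 4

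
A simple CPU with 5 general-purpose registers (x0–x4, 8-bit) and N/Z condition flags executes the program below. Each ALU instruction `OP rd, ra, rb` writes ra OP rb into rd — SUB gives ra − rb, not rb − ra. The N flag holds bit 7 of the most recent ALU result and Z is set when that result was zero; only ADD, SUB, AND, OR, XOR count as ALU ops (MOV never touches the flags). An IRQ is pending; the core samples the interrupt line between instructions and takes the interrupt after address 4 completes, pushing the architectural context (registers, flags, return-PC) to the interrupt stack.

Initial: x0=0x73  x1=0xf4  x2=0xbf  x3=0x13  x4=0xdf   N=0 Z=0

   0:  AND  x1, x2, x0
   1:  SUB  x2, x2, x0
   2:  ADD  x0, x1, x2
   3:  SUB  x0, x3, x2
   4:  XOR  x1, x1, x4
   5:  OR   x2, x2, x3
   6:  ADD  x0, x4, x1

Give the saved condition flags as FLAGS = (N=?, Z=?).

FLAGS = (N=1, Z=0)

after  0: x0=0x73 x1=0x33 x2=0xbf x3=0x13 x4=0xdf  N=0 Z=0
after  1: x0=0x73 x1=0x33 x2=0x4c x3=0x13 x4=0xdf  N=0 Z=0
after  2: x0=0x7f x1=0x33 x2=0x4c x3=0x13 x4=0xdf  N=0 Z=0
after  3: x0=0xc7 x1=0x33 x2=0x4c x3=0x13 x4=0xdf  N=1 Z=0
after  4: x0=0xc7 x1=0xec x2=0x4c x3=0x13 x4=0xdf  N=1 Z=0
-- IRQ taken; context saved, return-PC = 5 --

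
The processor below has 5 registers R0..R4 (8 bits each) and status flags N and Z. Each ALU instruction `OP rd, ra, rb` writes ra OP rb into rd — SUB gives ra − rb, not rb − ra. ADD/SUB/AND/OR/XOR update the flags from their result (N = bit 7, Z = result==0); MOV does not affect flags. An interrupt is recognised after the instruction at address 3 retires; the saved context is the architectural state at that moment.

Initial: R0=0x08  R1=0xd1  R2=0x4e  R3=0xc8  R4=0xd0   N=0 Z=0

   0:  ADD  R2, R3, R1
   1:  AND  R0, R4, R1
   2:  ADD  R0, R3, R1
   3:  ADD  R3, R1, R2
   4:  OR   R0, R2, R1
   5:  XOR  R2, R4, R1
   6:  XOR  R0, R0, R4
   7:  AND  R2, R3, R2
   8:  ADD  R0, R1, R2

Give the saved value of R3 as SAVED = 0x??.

after  0: R0=0x08 R1=0xd1 R2=0x99 R3=0xc8 R4=0xd0  N=1 Z=0
after  1: R0=0xd0 R1=0xd1 R2=0x99 R3=0xc8 R4=0xd0  N=1 Z=0
after  2: R0=0x99 R1=0xd1 R2=0x99 R3=0xc8 R4=0xd0  N=1 Z=0
after  3: R0=0x99 R1=0xd1 R2=0x99 R3=0x6a R4=0xd0  N=0 Z=0
-- IRQ taken; context saved, return-PC = 4 --

SAVED = 0x6a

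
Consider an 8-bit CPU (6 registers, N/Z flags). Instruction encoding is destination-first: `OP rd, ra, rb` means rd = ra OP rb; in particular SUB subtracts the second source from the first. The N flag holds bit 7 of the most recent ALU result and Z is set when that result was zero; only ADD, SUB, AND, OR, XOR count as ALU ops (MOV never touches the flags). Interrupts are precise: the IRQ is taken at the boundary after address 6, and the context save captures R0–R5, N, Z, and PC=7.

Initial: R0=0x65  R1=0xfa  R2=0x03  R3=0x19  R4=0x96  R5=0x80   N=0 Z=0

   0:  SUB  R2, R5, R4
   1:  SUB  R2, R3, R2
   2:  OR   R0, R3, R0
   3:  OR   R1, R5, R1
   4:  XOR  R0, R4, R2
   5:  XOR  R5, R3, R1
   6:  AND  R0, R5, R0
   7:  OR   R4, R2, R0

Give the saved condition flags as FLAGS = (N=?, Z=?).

FLAGS = (N=1, Z=0)

after  0: R0=0x65 R1=0xfa R2=0xea R3=0x19 R4=0x96 R5=0x80  N=1 Z=0
after  1: R0=0x65 R1=0xfa R2=0x2f R3=0x19 R4=0x96 R5=0x80  N=0 Z=0
after  2: R0=0x7d R1=0xfa R2=0x2f R3=0x19 R4=0x96 R5=0x80  N=0 Z=0
after  3: R0=0x7d R1=0xfa R2=0x2f R3=0x19 R4=0x96 R5=0x80  N=1 Z=0
after  4: R0=0xb9 R1=0xfa R2=0x2f R3=0x19 R4=0x96 R5=0x80  N=1 Z=0
after  5: R0=0xb9 R1=0xfa R2=0x2f R3=0x19 R4=0x96 R5=0xe3  N=1 Z=0
after  6: R0=0xa1 R1=0xfa R2=0x2f R3=0x19 R4=0x96 R5=0xe3  N=1 Z=0
-- IRQ taken; context saved, return-PC = 7 --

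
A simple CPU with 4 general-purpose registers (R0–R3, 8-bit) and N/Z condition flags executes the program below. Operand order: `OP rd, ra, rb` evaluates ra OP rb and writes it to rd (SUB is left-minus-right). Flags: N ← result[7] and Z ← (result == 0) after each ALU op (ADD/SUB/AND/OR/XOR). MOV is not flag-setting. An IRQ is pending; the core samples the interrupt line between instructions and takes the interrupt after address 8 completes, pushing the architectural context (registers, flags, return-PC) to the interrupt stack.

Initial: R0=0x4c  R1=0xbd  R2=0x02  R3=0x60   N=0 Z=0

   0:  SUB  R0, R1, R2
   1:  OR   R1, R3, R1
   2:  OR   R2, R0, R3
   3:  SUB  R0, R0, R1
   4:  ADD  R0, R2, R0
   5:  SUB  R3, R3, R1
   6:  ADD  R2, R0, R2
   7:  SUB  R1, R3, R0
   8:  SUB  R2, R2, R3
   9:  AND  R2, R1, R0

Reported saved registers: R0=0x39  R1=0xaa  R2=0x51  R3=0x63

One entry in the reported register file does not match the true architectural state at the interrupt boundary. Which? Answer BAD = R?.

after  0: R0=0xbb R1=0xbd R2=0x02 R3=0x60  N=1 Z=0
after  1: R0=0xbb R1=0xfd R2=0x02 R3=0x60  N=1 Z=0
after  2: R0=0xbb R1=0xfd R2=0xfb R3=0x60  N=1 Z=0
after  3: R0=0xbe R1=0xfd R2=0xfb R3=0x60  N=1 Z=0
after  4: R0=0xb9 R1=0xfd R2=0xfb R3=0x60  N=1 Z=0
after  5: R0=0xb9 R1=0xfd R2=0xfb R3=0x63  N=0 Z=0
after  6: R0=0xb9 R1=0xfd R2=0xb4 R3=0x63  N=1 Z=0
after  7: R0=0xb9 R1=0xaa R2=0xb4 R3=0x63  N=1 Z=0
after  8: R0=0xb9 R1=0xaa R2=0x51 R3=0x63  N=0 Z=0
-- IRQ taken; context saved, return-PC = 9 --
mismatch: R0: reported 0x39 vs actual 0xb9

BAD = R0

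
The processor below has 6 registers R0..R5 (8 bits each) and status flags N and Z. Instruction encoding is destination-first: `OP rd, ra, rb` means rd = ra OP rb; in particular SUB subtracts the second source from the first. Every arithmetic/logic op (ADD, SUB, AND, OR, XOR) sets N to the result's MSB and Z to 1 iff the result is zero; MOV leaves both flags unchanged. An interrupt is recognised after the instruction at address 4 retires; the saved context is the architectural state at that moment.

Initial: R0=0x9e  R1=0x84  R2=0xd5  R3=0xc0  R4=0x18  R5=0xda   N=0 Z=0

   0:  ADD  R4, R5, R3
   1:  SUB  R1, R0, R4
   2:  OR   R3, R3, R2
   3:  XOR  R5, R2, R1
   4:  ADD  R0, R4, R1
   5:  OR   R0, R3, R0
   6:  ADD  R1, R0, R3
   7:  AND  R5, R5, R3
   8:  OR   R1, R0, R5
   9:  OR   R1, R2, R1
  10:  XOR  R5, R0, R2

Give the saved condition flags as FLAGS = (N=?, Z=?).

FLAGS = (N=1, Z=0)

after  0: R0=0x9e R1=0x84 R2=0xd5 R3=0xc0 R4=0x9a R5=0xda  N=1 Z=0
after  1: R0=0x9e R1=0x04 R2=0xd5 R3=0xc0 R4=0x9a R5=0xda  N=0 Z=0
after  2: R0=0x9e R1=0x04 R2=0xd5 R3=0xd5 R4=0x9a R5=0xda  N=1 Z=0
after  3: R0=0x9e R1=0x04 R2=0xd5 R3=0xd5 R4=0x9a R5=0xd1  N=1 Z=0
after  4: R0=0x9e R1=0x04 R2=0xd5 R3=0xd5 R4=0x9a R5=0xd1  N=1 Z=0
-- IRQ taken; context saved, return-PC = 5 --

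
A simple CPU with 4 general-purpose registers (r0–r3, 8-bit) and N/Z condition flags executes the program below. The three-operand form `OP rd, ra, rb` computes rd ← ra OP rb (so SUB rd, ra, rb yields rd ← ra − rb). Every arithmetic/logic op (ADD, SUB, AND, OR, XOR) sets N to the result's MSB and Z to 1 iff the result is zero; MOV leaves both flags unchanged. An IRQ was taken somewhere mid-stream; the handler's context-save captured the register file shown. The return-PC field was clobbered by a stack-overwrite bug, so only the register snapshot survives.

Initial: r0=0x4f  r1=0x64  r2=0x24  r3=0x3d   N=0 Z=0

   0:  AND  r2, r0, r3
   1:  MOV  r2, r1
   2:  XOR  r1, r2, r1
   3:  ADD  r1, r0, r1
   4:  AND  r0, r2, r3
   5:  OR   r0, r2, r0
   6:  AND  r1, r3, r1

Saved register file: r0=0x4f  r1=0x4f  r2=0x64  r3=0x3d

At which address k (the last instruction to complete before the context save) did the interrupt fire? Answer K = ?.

K = 3

after  0: r0=0x4f r1=0x64 r2=0x0d r3=0x3d  N=0 Z=0
after  1: r0=0x4f r1=0x64 r2=0x64 r3=0x3d  N=0 Z=0
after  2: r0=0x4f r1=0x00 r2=0x64 r3=0x3d  N=0 Z=1
after  3: r0=0x4f r1=0x4f r2=0x64 r3=0x3d  N=0 Z=0
-- IRQ taken; context saved, return-PC = 4 --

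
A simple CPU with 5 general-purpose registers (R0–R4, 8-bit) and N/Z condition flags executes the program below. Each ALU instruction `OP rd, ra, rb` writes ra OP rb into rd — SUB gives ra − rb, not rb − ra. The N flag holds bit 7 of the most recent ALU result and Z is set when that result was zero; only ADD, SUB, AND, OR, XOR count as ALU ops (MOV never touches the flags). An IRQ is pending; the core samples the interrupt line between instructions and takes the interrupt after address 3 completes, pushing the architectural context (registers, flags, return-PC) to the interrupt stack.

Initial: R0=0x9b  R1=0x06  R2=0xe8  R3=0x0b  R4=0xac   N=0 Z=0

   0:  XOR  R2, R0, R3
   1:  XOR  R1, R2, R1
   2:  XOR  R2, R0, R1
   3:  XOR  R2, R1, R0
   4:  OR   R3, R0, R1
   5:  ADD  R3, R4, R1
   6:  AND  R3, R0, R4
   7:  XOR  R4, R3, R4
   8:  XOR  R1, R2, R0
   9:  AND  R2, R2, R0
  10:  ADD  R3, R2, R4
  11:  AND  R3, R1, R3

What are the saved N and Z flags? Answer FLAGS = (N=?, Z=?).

after  0: R0=0x9b R1=0x06 R2=0x90 R3=0x0b R4=0xac  N=1 Z=0
after  1: R0=0x9b R1=0x96 R2=0x90 R3=0x0b R4=0xac  N=1 Z=0
after  2: R0=0x9b R1=0x96 R2=0x0d R3=0x0b R4=0xac  N=0 Z=0
after  3: R0=0x9b R1=0x96 R2=0x0d R3=0x0b R4=0xac  N=0 Z=0
-- IRQ taken; context saved, return-PC = 4 --

FLAGS = (N=0, Z=0)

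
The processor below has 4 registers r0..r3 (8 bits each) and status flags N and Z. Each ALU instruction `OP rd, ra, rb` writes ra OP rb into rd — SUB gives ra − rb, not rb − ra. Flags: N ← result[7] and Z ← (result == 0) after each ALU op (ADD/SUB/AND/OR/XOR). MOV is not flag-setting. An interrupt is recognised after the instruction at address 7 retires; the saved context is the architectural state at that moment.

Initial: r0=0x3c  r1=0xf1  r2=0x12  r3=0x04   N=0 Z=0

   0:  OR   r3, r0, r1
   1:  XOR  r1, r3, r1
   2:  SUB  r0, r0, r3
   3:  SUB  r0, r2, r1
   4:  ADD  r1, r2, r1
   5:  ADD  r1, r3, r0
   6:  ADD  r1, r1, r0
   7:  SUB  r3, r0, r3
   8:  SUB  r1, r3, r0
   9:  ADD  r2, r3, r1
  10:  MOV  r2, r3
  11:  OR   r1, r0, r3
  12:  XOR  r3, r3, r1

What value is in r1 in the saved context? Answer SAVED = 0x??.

SAVED = 0x09

after  0: r0=0x3c r1=0xf1 r2=0x12 r3=0xfd  N=1 Z=0
after  1: r0=0x3c r1=0x0c r2=0x12 r3=0xfd  N=0 Z=0
after  2: r0=0x3f r1=0x0c r2=0x12 r3=0xfd  N=0 Z=0
after  3: r0=0x06 r1=0x0c r2=0x12 r3=0xfd  N=0 Z=0
after  4: r0=0x06 r1=0x1e r2=0x12 r3=0xfd  N=0 Z=0
after  5: r0=0x06 r1=0x03 r2=0x12 r3=0xfd  N=0 Z=0
after  6: r0=0x06 r1=0x09 r2=0x12 r3=0xfd  N=0 Z=0
after  7: r0=0x06 r1=0x09 r2=0x12 r3=0x09  N=0 Z=0
-- IRQ taken; context saved, return-PC = 8 --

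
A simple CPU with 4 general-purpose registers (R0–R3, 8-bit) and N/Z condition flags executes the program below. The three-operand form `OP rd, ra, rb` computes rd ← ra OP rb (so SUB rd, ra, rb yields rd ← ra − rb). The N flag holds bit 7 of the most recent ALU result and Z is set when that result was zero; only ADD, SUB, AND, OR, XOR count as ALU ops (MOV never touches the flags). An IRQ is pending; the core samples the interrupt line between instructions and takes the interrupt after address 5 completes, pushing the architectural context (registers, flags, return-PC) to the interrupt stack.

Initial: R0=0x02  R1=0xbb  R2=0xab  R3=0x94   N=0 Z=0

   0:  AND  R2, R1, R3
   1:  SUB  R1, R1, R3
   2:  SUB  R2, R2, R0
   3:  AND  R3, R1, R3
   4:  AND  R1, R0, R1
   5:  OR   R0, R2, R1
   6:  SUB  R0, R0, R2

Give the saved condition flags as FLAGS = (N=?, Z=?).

FLAGS = (N=1, Z=0)

after  0: R0=0x02 R1=0xbb R2=0x90 R3=0x94  N=1 Z=0
after  1: R0=0x02 R1=0x27 R2=0x90 R3=0x94  N=0 Z=0
after  2: R0=0x02 R1=0x27 R2=0x8e R3=0x94  N=1 Z=0
after  3: R0=0x02 R1=0x27 R2=0x8e R3=0x04  N=0 Z=0
after  4: R0=0x02 R1=0x02 R2=0x8e R3=0x04  N=0 Z=0
after  5: R0=0x8e R1=0x02 R2=0x8e R3=0x04  N=1 Z=0
-- IRQ taken; context saved, return-PC = 6 --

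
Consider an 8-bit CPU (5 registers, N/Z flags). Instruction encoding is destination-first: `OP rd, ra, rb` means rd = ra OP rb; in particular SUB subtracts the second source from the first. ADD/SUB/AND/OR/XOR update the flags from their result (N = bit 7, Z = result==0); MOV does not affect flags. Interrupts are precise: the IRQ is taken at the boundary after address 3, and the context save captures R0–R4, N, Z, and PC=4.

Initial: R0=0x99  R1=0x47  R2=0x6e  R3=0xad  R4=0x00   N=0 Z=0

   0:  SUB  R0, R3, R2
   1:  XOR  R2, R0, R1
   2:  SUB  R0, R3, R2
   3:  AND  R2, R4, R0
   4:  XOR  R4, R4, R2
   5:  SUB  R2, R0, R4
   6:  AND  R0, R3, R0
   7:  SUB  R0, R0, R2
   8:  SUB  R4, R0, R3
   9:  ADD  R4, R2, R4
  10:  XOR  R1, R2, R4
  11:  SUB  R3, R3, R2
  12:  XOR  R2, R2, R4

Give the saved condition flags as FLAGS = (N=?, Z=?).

after  0: R0=0x3f R1=0x47 R2=0x6e R3=0xad R4=0x00  N=0 Z=0
after  1: R0=0x3f R1=0x47 R2=0x78 R3=0xad R4=0x00  N=0 Z=0
after  2: R0=0x35 R1=0x47 R2=0x78 R3=0xad R4=0x00  N=0 Z=0
after  3: R0=0x35 R1=0x47 R2=0x00 R3=0xad R4=0x00  N=0 Z=1
-- IRQ taken; context saved, return-PC = 4 --

FLAGS = (N=0, Z=1)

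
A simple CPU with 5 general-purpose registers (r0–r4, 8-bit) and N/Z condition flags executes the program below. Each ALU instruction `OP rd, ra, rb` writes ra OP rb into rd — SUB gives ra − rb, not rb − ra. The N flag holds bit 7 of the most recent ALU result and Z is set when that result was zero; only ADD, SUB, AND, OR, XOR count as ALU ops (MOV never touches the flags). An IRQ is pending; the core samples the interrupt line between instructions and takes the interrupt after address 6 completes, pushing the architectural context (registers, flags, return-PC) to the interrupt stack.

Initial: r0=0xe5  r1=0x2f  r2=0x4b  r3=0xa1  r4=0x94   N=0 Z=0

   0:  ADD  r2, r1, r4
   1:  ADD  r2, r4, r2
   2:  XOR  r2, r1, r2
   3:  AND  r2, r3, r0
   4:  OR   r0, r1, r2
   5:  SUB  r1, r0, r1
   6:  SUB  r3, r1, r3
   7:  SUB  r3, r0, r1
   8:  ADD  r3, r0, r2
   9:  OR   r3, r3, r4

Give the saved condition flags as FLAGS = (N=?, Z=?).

FLAGS = (N=1, Z=0)

after  0: r0=0xe5 r1=0x2f r2=0xc3 r3=0xa1 r4=0x94  N=1 Z=0
after  1: r0=0xe5 r1=0x2f r2=0x57 r3=0xa1 r4=0x94  N=0 Z=0
after  2: r0=0xe5 r1=0x2f r2=0x78 r3=0xa1 r4=0x94  N=0 Z=0
after  3: r0=0xe5 r1=0x2f r2=0xa1 r3=0xa1 r4=0x94  N=1 Z=0
after  4: r0=0xaf r1=0x2f r2=0xa1 r3=0xa1 r4=0x94  N=1 Z=0
after  5: r0=0xaf r1=0x80 r2=0xa1 r3=0xa1 r4=0x94  N=1 Z=0
after  6: r0=0xaf r1=0x80 r2=0xa1 r3=0xdf r4=0x94  N=1 Z=0
-- IRQ taken; context saved, return-PC = 7 --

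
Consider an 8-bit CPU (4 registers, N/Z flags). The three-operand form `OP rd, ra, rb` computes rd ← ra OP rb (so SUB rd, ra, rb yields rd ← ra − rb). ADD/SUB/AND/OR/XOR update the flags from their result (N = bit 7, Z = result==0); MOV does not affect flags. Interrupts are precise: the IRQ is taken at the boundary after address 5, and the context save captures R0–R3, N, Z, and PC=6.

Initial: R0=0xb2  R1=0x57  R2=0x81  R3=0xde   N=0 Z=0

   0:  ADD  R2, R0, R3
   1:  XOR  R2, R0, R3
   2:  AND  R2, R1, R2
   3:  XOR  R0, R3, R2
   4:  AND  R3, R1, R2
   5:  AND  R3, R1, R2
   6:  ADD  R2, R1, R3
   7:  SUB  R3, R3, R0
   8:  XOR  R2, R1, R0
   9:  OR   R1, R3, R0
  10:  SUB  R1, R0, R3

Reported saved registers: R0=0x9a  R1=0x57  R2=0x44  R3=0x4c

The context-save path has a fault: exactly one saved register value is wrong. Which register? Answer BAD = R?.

BAD = R3

after  0: R0=0xb2 R1=0x57 R2=0x90 R3=0xde  N=1 Z=0
after  1: R0=0xb2 R1=0x57 R2=0x6c R3=0xde  N=0 Z=0
after  2: R0=0xb2 R1=0x57 R2=0x44 R3=0xde  N=0 Z=0
after  3: R0=0x9a R1=0x57 R2=0x44 R3=0xde  N=1 Z=0
after  4: R0=0x9a R1=0x57 R2=0x44 R3=0x44  N=0 Z=0
after  5: R0=0x9a R1=0x57 R2=0x44 R3=0x44  N=0 Z=0
-- IRQ taken; context saved, return-PC = 6 --
mismatch: R3: reported 0x4c vs actual 0x44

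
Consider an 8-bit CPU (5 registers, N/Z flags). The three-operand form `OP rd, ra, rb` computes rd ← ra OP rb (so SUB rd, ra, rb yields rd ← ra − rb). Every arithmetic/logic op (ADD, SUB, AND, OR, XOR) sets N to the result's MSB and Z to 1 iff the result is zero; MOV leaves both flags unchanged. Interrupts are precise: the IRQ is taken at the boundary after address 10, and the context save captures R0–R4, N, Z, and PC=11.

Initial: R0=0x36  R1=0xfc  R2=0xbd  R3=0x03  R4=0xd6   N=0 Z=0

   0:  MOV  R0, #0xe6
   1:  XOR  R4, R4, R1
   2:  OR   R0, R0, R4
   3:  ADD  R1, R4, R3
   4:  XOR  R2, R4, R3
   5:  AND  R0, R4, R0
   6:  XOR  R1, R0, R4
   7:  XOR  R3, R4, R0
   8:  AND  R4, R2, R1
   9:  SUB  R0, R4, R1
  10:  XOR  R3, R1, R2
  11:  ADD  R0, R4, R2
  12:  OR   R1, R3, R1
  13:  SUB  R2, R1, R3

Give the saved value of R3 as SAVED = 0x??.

after  0: R0=0xe6 R1=0xfc R2=0xbd R3=0x03 R4=0xd6  N=0 Z=0
after  1: R0=0xe6 R1=0xfc R2=0xbd R3=0x03 R4=0x2a  N=0 Z=0
after  2: R0=0xee R1=0xfc R2=0xbd R3=0x03 R4=0x2a  N=1 Z=0
after  3: R0=0xee R1=0x2d R2=0xbd R3=0x03 R4=0x2a  N=0 Z=0
after  4: R0=0xee R1=0x2d R2=0x29 R3=0x03 R4=0x2a  N=0 Z=0
after  5: R0=0x2a R1=0x2d R2=0x29 R3=0x03 R4=0x2a  N=0 Z=0
after  6: R0=0x2a R1=0x00 R2=0x29 R3=0x03 R4=0x2a  N=0 Z=1
after  7: R0=0x2a R1=0x00 R2=0x29 R3=0x00 R4=0x2a  N=0 Z=1
after  8: R0=0x2a R1=0x00 R2=0x29 R3=0x00 R4=0x00  N=0 Z=1
after  9: R0=0x00 R1=0x00 R2=0x29 R3=0x00 R4=0x00  N=0 Z=1
after 10: R0=0x00 R1=0x00 R2=0x29 R3=0x29 R4=0x00  N=0 Z=0
-- IRQ taken; context saved, return-PC = 11 --

SAVED = 0x29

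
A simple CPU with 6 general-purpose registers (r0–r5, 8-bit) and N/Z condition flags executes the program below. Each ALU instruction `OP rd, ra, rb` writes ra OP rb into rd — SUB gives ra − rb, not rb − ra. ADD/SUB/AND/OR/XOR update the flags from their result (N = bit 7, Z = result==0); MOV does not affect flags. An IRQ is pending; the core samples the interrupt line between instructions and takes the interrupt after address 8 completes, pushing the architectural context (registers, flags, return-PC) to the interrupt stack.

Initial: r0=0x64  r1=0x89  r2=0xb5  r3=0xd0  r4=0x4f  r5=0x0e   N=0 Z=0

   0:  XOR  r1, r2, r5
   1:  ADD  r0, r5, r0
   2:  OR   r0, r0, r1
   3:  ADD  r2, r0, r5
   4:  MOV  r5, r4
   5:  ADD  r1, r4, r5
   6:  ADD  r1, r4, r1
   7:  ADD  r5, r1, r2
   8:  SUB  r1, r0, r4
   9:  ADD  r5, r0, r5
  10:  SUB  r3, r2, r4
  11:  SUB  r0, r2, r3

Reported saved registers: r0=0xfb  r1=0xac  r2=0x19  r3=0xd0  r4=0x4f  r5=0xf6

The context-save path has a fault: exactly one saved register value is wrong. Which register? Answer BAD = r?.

after  0: r0=0x64 r1=0xbb r2=0xb5 r3=0xd0 r4=0x4f r5=0x0e  N=1 Z=0
after  1: r0=0x72 r1=0xbb r2=0xb5 r3=0xd0 r4=0x4f r5=0x0e  N=0 Z=0
after  2: r0=0xfb r1=0xbb r2=0xb5 r3=0xd0 r4=0x4f r5=0x0e  N=1 Z=0
after  3: r0=0xfb r1=0xbb r2=0x09 r3=0xd0 r4=0x4f r5=0x0e  N=0 Z=0
after  4: r0=0xfb r1=0xbb r2=0x09 r3=0xd0 r4=0x4f r5=0x4f  N=0 Z=0
after  5: r0=0xfb r1=0x9e r2=0x09 r3=0xd0 r4=0x4f r5=0x4f  N=1 Z=0
after  6: r0=0xfb r1=0xed r2=0x09 r3=0xd0 r4=0x4f r5=0x4f  N=1 Z=0
after  7: r0=0xfb r1=0xed r2=0x09 r3=0xd0 r4=0x4f r5=0xf6  N=1 Z=0
after  8: r0=0xfb r1=0xac r2=0x09 r3=0xd0 r4=0x4f r5=0xf6  N=1 Z=0
-- IRQ taken; context saved, return-PC = 9 --
mismatch: r2: reported 0x19 vs actual 0x09

BAD = r2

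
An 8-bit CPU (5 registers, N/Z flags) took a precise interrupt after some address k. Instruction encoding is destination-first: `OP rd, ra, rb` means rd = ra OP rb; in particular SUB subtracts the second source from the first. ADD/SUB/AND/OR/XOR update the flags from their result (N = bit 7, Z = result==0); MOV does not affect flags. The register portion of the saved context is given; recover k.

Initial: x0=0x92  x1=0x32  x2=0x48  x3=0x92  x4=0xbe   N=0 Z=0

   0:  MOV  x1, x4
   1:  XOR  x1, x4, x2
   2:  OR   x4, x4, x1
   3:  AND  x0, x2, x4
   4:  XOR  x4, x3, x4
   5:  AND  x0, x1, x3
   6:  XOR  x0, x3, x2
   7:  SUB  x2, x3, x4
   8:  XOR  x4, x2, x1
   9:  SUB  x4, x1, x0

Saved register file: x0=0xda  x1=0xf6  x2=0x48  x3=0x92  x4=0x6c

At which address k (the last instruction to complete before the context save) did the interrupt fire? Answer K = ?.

K = 6

after  0: x0=0x92 x1=0xbe x2=0x48 x3=0x92 x4=0xbe  N=0 Z=0
after  1: x0=0x92 x1=0xf6 x2=0x48 x3=0x92 x4=0xbe  N=1 Z=0
after  2: x0=0x92 x1=0xf6 x2=0x48 x3=0x92 x4=0xfe  N=1 Z=0
after  3: x0=0x48 x1=0xf6 x2=0x48 x3=0x92 x4=0xfe  N=0 Z=0
after  4: x0=0x48 x1=0xf6 x2=0x48 x3=0x92 x4=0x6c  N=0 Z=0
after  5: x0=0x92 x1=0xf6 x2=0x48 x3=0x92 x4=0x6c  N=1 Z=0
after  6: x0=0xda x1=0xf6 x2=0x48 x3=0x92 x4=0x6c  N=1 Z=0
-- IRQ taken; context saved, return-PC = 7 --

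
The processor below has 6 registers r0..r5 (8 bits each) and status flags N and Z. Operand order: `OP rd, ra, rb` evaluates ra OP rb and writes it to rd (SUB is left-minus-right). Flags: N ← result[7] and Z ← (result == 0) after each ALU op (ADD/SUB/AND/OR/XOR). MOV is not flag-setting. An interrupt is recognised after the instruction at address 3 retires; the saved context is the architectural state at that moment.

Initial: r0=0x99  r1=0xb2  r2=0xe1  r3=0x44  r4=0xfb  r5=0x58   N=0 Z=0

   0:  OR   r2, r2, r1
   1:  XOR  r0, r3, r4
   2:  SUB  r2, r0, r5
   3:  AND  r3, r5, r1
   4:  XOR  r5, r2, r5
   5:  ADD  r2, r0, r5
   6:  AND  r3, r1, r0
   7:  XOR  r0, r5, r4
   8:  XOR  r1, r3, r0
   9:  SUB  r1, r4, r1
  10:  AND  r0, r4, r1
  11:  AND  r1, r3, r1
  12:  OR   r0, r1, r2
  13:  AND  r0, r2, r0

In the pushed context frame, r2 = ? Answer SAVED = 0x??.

after  0: r0=0x99 r1=0xb2 r2=0xf3 r3=0x44 r4=0xfb r5=0x58  N=1 Z=0
after  1: r0=0xbf r1=0xb2 r2=0xf3 r3=0x44 r4=0xfb r5=0x58  N=1 Z=0
after  2: r0=0xbf r1=0xb2 r2=0x67 r3=0x44 r4=0xfb r5=0x58  N=0 Z=0
after  3: r0=0xbf r1=0xb2 r2=0x67 r3=0x10 r4=0xfb r5=0x58  N=0 Z=0
-- IRQ taken; context saved, return-PC = 4 --

SAVED = 0x67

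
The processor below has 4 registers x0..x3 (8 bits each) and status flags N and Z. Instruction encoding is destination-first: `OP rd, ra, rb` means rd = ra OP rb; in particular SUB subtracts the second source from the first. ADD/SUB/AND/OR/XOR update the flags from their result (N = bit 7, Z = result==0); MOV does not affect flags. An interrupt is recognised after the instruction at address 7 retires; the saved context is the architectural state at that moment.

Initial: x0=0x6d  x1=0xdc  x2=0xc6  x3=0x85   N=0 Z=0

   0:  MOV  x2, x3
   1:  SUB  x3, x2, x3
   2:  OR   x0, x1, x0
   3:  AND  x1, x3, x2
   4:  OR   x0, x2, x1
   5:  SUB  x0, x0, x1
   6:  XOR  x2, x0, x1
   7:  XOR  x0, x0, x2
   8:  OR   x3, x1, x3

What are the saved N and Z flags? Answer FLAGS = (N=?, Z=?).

after  0: x0=0x6d x1=0xdc x2=0x85 x3=0x85  N=0 Z=0
after  1: x0=0x6d x1=0xdc x2=0x85 x3=0x00  N=0 Z=1
after  2: x0=0xfd x1=0xdc x2=0x85 x3=0x00  N=1 Z=0
after  3: x0=0xfd x1=0x00 x2=0x85 x3=0x00  N=0 Z=1
after  4: x0=0x85 x1=0x00 x2=0x85 x3=0x00  N=1 Z=0
after  5: x0=0x85 x1=0x00 x2=0x85 x3=0x00  N=1 Z=0
after  6: x0=0x85 x1=0x00 x2=0x85 x3=0x00  N=1 Z=0
after  7: x0=0x00 x1=0x00 x2=0x85 x3=0x00  N=0 Z=1
-- IRQ taken; context saved, return-PC = 8 --

FLAGS = (N=0, Z=1)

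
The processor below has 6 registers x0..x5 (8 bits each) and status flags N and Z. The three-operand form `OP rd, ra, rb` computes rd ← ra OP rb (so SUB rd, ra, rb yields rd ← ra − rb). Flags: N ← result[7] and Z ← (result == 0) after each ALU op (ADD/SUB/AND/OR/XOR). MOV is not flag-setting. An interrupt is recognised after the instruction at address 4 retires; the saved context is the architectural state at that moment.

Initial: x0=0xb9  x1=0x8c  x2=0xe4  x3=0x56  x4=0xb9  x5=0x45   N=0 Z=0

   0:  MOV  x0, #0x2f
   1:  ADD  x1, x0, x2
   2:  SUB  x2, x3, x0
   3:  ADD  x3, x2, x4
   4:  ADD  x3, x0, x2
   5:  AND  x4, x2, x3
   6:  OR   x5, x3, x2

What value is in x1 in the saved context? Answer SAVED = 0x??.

after  0: x0=0x2f x1=0x8c x2=0xe4 x3=0x56 x4=0xb9 x5=0x45  N=0 Z=0
after  1: x0=0x2f x1=0x13 x2=0xe4 x3=0x56 x4=0xb9 x5=0x45  N=0 Z=0
after  2: x0=0x2f x1=0x13 x2=0x27 x3=0x56 x4=0xb9 x5=0x45  N=0 Z=0
after  3: x0=0x2f x1=0x13 x2=0x27 x3=0xe0 x4=0xb9 x5=0x45  N=1 Z=0
after  4: x0=0x2f x1=0x13 x2=0x27 x3=0x56 x4=0xb9 x5=0x45  N=0 Z=0
-- IRQ taken; context saved, return-PC = 5 --

SAVED = 0x13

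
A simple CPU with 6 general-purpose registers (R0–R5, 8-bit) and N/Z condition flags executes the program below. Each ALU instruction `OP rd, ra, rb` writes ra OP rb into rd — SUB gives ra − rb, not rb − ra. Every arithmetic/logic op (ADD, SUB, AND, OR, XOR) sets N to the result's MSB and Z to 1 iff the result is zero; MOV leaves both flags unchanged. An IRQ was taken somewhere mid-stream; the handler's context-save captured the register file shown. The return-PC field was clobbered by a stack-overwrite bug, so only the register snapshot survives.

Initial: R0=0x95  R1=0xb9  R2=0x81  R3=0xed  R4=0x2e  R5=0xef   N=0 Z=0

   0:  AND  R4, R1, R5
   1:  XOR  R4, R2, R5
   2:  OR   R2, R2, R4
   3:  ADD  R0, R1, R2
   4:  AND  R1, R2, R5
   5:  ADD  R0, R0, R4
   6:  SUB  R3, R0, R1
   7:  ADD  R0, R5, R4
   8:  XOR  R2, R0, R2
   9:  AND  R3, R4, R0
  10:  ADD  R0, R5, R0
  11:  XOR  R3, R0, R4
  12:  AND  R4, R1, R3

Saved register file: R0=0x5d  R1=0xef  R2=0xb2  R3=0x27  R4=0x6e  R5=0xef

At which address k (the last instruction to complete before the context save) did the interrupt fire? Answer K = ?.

after  0: R0=0x95 R1=0xb9 R2=0x81 R3=0xed R4=0xa9 R5=0xef  N=1 Z=0
after  1: R0=0x95 R1=0xb9 R2=0x81 R3=0xed R4=0x6e R5=0xef  N=0 Z=0
after  2: R0=0x95 R1=0xb9 R2=0xef R3=0xed R4=0x6e R5=0xef  N=1 Z=0
after  3: R0=0xa8 R1=0xb9 R2=0xef R3=0xed R4=0x6e R5=0xef  N=1 Z=0
after  4: R0=0xa8 R1=0xef R2=0xef R3=0xed R4=0x6e R5=0xef  N=1 Z=0
after  5: R0=0x16 R1=0xef R2=0xef R3=0xed R4=0x6e R5=0xef  N=0 Z=0
after  6: R0=0x16 R1=0xef R2=0xef R3=0x27 R4=0x6e R5=0xef  N=0 Z=0
after  7: R0=0x5d R1=0xef R2=0xef R3=0x27 R4=0x6e R5=0xef  N=0 Z=0
after  8: R0=0x5d R1=0xef R2=0xb2 R3=0x27 R4=0x6e R5=0xef  N=1 Z=0
-- IRQ taken; context saved, return-PC = 9 --

K = 8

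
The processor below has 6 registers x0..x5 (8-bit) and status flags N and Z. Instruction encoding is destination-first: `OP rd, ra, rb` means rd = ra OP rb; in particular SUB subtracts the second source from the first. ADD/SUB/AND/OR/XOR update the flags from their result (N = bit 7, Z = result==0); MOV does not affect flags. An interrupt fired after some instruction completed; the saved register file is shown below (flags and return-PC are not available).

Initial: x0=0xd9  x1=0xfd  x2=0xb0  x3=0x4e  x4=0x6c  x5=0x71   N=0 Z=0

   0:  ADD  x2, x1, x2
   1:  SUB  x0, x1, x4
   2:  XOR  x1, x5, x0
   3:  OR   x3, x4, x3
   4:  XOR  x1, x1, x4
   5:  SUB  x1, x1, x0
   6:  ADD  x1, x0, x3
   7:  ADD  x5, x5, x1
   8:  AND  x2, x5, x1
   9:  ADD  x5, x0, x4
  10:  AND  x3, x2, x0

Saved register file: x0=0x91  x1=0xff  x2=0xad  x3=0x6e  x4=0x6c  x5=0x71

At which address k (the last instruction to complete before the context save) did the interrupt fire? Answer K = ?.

K = 6

after  0: x0=0xd9 x1=0xfd x2=0xad x3=0x4e x4=0x6c x5=0x71  N=1 Z=0
after  1: x0=0x91 x1=0xfd x2=0xad x3=0x4e x4=0x6c x5=0x71  N=1 Z=0
after  2: x0=0x91 x1=0xe0 x2=0xad x3=0x4e x4=0x6c x5=0x71  N=1 Z=0
after  3: x0=0x91 x1=0xe0 x2=0xad x3=0x6e x4=0x6c x5=0x71  N=0 Z=0
after  4: x0=0x91 x1=0x8c x2=0xad x3=0x6e x4=0x6c x5=0x71  N=1 Z=0
after  5: x0=0x91 x1=0xfb x2=0xad x3=0x6e x4=0x6c x5=0x71  N=1 Z=0
after  6: x0=0x91 x1=0xff x2=0xad x3=0x6e x4=0x6c x5=0x71  N=1 Z=0
-- IRQ taken; context saved, return-PC = 7 --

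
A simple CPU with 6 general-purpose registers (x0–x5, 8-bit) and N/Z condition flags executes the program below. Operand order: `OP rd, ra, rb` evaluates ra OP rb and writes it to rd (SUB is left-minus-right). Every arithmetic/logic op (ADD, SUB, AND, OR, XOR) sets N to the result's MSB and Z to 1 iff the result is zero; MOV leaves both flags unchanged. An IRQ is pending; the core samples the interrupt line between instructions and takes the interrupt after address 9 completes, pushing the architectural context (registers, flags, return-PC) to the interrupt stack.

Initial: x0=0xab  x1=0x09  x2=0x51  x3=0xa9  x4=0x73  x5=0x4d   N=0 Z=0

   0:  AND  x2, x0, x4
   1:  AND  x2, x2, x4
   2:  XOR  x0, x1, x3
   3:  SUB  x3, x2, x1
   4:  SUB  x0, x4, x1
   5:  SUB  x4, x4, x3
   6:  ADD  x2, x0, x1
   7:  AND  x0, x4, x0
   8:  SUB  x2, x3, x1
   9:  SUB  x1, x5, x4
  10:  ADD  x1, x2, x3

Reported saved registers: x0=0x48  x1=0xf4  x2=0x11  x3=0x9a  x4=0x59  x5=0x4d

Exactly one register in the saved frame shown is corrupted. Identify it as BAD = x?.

after  0: x0=0xab x1=0x09 x2=0x23 x3=0xa9 x4=0x73 x5=0x4d  N=0 Z=0
after  1: x0=0xab x1=0x09 x2=0x23 x3=0xa9 x4=0x73 x5=0x4d  N=0 Z=0
after  2: x0=0xa0 x1=0x09 x2=0x23 x3=0xa9 x4=0x73 x5=0x4d  N=1 Z=0
after  3: x0=0xa0 x1=0x09 x2=0x23 x3=0x1a x4=0x73 x5=0x4d  N=0 Z=0
after  4: x0=0x6a x1=0x09 x2=0x23 x3=0x1a x4=0x73 x5=0x4d  N=0 Z=0
after  5: x0=0x6a x1=0x09 x2=0x23 x3=0x1a x4=0x59 x5=0x4d  N=0 Z=0
after  6: x0=0x6a x1=0x09 x2=0x73 x3=0x1a x4=0x59 x5=0x4d  N=0 Z=0
after  7: x0=0x48 x1=0x09 x2=0x73 x3=0x1a x4=0x59 x5=0x4d  N=0 Z=0
after  8: x0=0x48 x1=0x09 x2=0x11 x3=0x1a x4=0x59 x5=0x4d  N=0 Z=0
after  9: x0=0x48 x1=0xf4 x2=0x11 x3=0x1a x4=0x59 x5=0x4d  N=1 Z=0
-- IRQ taken; context saved, return-PC = 10 --
mismatch: x3: reported 0x9a vs actual 0x1a

BAD = x3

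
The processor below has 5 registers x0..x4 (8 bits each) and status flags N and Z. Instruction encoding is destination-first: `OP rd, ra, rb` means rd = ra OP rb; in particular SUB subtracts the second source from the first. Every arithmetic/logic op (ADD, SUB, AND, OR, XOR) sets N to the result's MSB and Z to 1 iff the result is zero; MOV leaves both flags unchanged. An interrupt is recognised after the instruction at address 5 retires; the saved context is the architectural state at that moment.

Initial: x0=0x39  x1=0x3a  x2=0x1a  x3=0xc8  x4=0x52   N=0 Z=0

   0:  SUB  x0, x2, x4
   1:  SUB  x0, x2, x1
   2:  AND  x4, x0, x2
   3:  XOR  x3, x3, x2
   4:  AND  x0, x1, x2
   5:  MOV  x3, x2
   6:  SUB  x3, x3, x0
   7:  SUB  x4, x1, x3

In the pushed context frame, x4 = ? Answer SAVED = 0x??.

SAVED = 0x00

after  0: x0=0xc8 x1=0x3a x2=0x1a x3=0xc8 x4=0x52  N=1 Z=0
after  1: x0=0xe0 x1=0x3a x2=0x1a x3=0xc8 x4=0x52  N=1 Z=0
after  2: x0=0xe0 x1=0x3a x2=0x1a x3=0xc8 x4=0x00  N=0 Z=1
after  3: x0=0xe0 x1=0x3a x2=0x1a x3=0xd2 x4=0x00  N=1 Z=0
after  4: x0=0x1a x1=0x3a x2=0x1a x3=0xd2 x4=0x00  N=0 Z=0
after  5: x0=0x1a x1=0x3a x2=0x1a x3=0x1a x4=0x00  N=0 Z=0
-- IRQ taken; context saved, return-PC = 6 --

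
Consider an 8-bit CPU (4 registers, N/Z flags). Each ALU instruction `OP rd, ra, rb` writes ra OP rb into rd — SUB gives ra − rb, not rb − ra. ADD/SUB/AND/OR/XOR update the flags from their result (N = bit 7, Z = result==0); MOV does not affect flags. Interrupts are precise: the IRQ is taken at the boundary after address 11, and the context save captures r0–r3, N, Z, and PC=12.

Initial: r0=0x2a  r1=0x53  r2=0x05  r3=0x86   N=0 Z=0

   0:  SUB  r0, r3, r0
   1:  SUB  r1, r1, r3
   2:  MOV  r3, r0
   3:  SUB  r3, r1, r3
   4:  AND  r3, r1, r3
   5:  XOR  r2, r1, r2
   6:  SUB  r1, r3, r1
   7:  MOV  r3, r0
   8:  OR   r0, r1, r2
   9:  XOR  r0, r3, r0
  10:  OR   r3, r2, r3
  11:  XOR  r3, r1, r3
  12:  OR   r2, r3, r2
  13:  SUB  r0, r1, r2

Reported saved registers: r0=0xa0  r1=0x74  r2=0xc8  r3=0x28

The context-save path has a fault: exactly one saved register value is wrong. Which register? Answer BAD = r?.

BAD = r3

after  0: r0=0x5c r1=0x53 r2=0x05 r3=0x86  N=0 Z=0
after  1: r0=0x5c r1=0xcd r2=0x05 r3=0x86  N=1 Z=0
after  2: r0=0x5c r1=0xcd r2=0x05 r3=0x5c  N=1 Z=0
after  3: r0=0x5c r1=0xcd r2=0x05 r3=0x71  N=0 Z=0
after  4: r0=0x5c r1=0xcd r2=0x05 r3=0x41  N=0 Z=0
after  5: r0=0x5c r1=0xcd r2=0xc8 r3=0x41  N=1 Z=0
after  6: r0=0x5c r1=0x74 r2=0xc8 r3=0x41  N=0 Z=0
after  7: r0=0x5c r1=0x74 r2=0xc8 r3=0x5c  N=0 Z=0
after  8: r0=0xfc r1=0x74 r2=0xc8 r3=0x5c  N=1 Z=0
after  9: r0=0xa0 r1=0x74 r2=0xc8 r3=0x5c  N=1 Z=0
after 10: r0=0xa0 r1=0x74 r2=0xc8 r3=0xdc  N=1 Z=0
after 11: r0=0xa0 r1=0x74 r2=0xc8 r3=0xa8  N=1 Z=0
-- IRQ taken; context saved, return-PC = 12 --
mismatch: r3: reported 0x28 vs actual 0xa8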